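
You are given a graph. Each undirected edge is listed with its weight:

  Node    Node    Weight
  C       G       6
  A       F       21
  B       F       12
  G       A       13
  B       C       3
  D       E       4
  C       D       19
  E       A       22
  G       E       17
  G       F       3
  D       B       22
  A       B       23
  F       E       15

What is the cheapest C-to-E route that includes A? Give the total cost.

Best C to A: C–G–A costing 19
Shortest A→E: A–E = 22
Total via A: 19 + 22 = 41.

41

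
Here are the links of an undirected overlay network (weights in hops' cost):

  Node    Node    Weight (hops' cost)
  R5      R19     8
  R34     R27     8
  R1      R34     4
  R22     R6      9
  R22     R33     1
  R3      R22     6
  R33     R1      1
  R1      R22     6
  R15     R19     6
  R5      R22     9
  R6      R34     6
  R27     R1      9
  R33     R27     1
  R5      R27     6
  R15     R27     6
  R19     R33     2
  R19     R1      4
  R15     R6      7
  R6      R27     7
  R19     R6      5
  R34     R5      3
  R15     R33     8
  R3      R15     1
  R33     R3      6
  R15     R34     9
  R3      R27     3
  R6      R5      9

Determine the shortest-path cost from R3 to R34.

9 hops' cost

Compare a few routes:
R3 - R15 - R34: 1+9 = 10
R3 - R27 - R33 - R1 - R34: 3+1+1+4 = 9
Cheapest is R3 - R27 - R33 - R1 - R34 at 9 hops' cost.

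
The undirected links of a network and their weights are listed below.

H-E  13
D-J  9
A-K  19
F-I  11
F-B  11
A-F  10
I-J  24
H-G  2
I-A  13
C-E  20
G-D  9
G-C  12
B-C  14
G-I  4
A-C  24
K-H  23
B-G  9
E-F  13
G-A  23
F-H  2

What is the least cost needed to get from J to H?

Shortest distances from J:
J: 0
D: 9  (via J)
G: 18  (via D)
H: 20  (via G)
Shortest route: J → D → G → H = 20.

20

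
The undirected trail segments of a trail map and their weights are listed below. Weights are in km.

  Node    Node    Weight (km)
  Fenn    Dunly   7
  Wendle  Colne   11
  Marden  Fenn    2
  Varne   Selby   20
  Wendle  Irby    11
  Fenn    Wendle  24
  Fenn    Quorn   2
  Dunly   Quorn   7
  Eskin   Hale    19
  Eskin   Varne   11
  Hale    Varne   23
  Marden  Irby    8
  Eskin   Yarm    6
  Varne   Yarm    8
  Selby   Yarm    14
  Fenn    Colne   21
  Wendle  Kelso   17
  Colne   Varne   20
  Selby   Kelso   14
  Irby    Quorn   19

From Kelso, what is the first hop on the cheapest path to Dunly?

Wendle

Candidate routes:
Kelso–Wendle–Irby–Marden–Fenn–Dunly: 17+11+8+2+7 = 45
Kelso–Wendle–Irby–Marden–Fenn–Quorn–Dunly: 17+11+8+2+2+7 = 47
Kelso–Wendle–Fenn–Dunly: 17+24+7 = 48
Kelso–Wendle–Fenn–Quorn–Dunly: 17+24+2+7 = 50
Cheapest is Kelso–Wendle–Irby–Marden–Fenn–Dunly at 45 km.
So from Kelso the first move is to Wendle.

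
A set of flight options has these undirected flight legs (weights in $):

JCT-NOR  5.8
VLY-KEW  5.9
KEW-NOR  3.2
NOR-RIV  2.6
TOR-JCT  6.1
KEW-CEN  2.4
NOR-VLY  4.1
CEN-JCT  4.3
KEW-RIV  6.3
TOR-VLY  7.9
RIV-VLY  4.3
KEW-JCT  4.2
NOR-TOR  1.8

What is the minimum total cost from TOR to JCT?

$6.1

Shortest distances from TOR:
TOR: 0
NOR: 1.8  (via TOR)
RIV: 4.4  (via NOR)
KEW: 5  (via NOR)
VLY: 5.9  (via NOR)
JCT: 6.1  (via TOR)
Shortest route: TOR–JCT = $6.1.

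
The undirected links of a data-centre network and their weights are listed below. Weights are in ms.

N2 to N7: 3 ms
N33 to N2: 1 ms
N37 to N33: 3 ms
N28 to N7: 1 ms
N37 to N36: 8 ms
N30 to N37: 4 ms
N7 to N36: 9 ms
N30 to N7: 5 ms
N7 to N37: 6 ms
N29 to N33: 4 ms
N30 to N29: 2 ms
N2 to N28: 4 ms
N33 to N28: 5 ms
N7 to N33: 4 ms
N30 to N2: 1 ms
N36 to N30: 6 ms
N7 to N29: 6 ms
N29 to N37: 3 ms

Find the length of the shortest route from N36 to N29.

8 ms

Enumerating some paths:
N36 → N37 → N29: 8+3 = 11
N36 → N30 → N2 → N33 → N29: 6+1+1+4 = 12
N36 → N30 → N29: 6+2 = 8
The minimum is 8 ms via N36 → N30 → N29.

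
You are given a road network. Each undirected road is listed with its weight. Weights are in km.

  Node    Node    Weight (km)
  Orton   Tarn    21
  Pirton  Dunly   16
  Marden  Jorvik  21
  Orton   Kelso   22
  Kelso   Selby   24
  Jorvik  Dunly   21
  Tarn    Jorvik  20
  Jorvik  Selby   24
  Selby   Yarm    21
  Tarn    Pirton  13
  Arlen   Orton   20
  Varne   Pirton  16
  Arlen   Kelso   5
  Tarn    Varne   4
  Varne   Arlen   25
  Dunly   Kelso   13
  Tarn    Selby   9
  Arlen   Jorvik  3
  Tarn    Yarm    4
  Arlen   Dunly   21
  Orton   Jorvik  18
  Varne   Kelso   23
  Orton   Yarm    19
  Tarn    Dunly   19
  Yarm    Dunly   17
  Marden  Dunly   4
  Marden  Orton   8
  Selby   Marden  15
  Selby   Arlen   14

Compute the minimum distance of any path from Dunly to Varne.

Candidate routes:
Dunly → Tarn → Varne: 19+4 = 23
Dunly → Pirton → Varne: 16+16 = 32
Dunly → Marden → Selby → Tarn → Varne: 4+15+9+4 = 32
Dunly → Yarm → Tarn → Varne: 17+4+4 = 25
The minimum is 23 km via Dunly → Tarn → Varne.

23 km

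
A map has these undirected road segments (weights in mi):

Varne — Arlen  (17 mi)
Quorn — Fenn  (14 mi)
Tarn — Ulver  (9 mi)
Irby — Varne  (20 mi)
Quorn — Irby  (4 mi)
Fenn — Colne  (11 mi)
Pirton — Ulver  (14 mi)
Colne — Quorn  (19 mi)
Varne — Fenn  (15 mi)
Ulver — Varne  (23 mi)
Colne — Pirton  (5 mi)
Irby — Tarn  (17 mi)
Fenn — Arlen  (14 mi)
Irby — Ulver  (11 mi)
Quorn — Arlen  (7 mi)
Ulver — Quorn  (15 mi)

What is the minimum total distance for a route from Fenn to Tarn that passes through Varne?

47 mi

Best Fenn to Varne: Fenn–Varne costing 15
Best Varne to Tarn: Varne–Ulver–Tarn costing 32
Total via Varne: 15 + 32 = 47 mi.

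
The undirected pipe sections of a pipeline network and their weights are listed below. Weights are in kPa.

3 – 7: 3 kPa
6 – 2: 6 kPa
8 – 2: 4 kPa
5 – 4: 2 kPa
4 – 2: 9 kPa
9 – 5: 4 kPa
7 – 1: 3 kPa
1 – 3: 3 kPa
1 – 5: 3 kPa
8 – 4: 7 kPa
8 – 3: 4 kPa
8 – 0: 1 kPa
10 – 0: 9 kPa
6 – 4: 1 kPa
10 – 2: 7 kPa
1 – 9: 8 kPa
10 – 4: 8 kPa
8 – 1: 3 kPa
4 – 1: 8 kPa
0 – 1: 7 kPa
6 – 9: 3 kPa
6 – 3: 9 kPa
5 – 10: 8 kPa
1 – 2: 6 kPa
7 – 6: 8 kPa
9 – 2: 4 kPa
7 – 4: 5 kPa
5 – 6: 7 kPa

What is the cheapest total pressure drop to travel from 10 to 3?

Running Dijkstra from 10:
10: 0
2: 7  (via 10)
4: 8  (via 10)
5: 8  (via 10)
0: 9  (via 10)
6: 9  (via 4)
8: 10  (via 0)
1: 11  (via 5)
9: 11  (via 2)
7: 13  (via 4)
3: 14  (via 8)
Shortest route: 10 → 0 → 8 → 3 = 14 kPa.

14 kPa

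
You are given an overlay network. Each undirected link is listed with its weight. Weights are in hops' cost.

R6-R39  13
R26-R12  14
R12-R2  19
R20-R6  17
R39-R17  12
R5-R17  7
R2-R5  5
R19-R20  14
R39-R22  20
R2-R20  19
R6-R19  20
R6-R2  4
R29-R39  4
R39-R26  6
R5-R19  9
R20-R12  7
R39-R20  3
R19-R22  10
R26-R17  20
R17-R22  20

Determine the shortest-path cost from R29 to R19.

Compare a few routes:
R29 → R39 → R22 → R19: 4+20+10 = 34
R29 → R39 → R17 → R5 → R19: 4+12+7+9 = 32
R29 → R39 → R20 → R19: 4+3+14 = 21
Cheapest is R29 → R39 → R20 → R19 at 21 hops' cost.

21 hops' cost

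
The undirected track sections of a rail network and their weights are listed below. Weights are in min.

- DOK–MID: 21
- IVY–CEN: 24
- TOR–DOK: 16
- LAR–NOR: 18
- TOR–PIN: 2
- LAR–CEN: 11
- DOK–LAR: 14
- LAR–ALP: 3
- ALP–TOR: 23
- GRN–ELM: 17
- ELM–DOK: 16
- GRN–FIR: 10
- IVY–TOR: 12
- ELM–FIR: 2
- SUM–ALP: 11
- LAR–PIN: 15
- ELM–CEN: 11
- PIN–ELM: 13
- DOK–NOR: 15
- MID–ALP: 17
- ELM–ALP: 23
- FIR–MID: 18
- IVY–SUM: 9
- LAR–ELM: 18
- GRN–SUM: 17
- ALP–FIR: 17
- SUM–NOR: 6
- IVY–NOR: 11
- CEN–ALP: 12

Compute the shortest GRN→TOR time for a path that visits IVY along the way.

38 min

Best GRN to IVY: GRN–SUM–IVY costing 26
Best IVY to TOR: IVY–TOR costing 12
Total via IVY: 26 + 12 = 38 min.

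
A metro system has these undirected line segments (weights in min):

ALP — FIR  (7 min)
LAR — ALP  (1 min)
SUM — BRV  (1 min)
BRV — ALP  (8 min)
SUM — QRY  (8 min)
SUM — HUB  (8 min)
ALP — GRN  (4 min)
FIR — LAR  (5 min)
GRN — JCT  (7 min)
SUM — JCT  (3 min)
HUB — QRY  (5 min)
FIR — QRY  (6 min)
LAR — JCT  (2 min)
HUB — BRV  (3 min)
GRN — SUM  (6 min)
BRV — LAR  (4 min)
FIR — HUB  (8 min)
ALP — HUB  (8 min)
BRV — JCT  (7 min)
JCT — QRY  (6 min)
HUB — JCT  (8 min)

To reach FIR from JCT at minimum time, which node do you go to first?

LAR

Enumerating some paths:
JCT - SUM - BRV - LAR - FIR: 3+1+4+5 = 13
JCT - QRY - FIR: 6+6 = 12
JCT - LAR - FIR: 2+5 = 7
JCT - LAR - ALP - FIR: 2+1+7 = 10
The minimum is 7 min via JCT - LAR - FIR.
So from JCT the first move is to LAR.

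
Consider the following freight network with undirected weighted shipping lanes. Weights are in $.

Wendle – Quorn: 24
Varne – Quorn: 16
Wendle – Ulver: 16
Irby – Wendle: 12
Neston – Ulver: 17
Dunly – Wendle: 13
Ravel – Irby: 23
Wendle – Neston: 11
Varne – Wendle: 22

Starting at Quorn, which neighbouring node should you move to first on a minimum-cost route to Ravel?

Wendle

Enumerating some paths:
Quorn - Wendle - Irby - Ravel: 24+12+23 = 59
Quorn - Varne - Wendle - Irby - Ravel: 16+22+12+23 = 73
Cheapest is Quorn - Wendle - Irby - Ravel at $59.
So from Quorn the first move is to Wendle.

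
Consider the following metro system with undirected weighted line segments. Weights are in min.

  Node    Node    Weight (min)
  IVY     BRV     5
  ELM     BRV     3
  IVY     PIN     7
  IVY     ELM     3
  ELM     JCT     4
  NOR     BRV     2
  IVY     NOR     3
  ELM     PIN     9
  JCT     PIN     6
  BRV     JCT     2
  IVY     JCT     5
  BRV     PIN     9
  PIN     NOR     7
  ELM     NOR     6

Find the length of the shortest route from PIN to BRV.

8 min

Shortest distances from PIN:
PIN: 0
JCT: 6  (via PIN)
NOR: 7  (via PIN)
IVY: 7  (via PIN)
BRV: 8  (via JCT)
Shortest route: PIN → JCT → BRV = 8 min.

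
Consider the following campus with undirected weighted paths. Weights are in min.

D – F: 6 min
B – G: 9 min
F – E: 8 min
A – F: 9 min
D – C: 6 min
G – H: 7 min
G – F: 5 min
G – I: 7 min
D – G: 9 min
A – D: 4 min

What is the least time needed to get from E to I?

20 min

Shortest distances from E:
E: 0
F: 8  (via E)
G: 13  (via F)
D: 14  (via F)
A: 17  (via F)
C: 20  (via D)
H: 20  (via G)
I: 20  (via G)
Shortest route: E–F–G–I = 20 min.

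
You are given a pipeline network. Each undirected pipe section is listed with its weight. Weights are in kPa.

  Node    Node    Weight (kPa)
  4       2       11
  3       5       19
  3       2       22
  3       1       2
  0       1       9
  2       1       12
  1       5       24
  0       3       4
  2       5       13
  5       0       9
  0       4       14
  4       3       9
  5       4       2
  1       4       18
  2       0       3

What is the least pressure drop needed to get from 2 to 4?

11 kPa

Settle nodes by increasing distance from 2:
2: 0
0: 3  (via 2)
3: 7  (via 0)
1: 9  (via 3)
4: 11  (via 2)
Shortest route: 2 → 4 = 11 kPa.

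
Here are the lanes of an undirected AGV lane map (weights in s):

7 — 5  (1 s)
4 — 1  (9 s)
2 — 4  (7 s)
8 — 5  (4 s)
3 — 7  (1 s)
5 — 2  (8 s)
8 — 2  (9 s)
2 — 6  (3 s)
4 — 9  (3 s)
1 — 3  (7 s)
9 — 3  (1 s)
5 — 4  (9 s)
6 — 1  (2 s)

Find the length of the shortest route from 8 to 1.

Enumerating some paths:
8–2–6–1: 9+3+2 = 14
8–5–7–3–1: 4+1+1+7 = 13
The minimum is 13 s via 8–5–7–3–1.

13 s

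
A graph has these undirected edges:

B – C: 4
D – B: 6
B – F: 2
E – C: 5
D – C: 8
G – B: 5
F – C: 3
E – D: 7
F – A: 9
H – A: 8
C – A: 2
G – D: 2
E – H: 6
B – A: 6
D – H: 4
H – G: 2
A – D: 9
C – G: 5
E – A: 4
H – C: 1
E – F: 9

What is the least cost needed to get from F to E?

Settle nodes by increasing distance from F:
F: 0
B: 2  (via F)
C: 3  (via F)
H: 4  (via C)
A: 5  (via C)
G: 6  (via H)
D: 8  (via B)
E: 8  (via C)
Shortest route: F → C → E = 8.

8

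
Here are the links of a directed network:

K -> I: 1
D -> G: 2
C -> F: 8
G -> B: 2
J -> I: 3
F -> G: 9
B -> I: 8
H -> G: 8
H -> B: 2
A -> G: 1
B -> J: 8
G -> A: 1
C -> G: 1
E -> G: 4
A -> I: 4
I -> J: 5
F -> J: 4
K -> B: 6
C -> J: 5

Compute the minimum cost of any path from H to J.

Running Dijkstra from H:
H: 0
B: 2  (via H)
G: 8  (via H)
A: 9  (via G)
I: 10  (via B)
J: 10  (via B)
Shortest route: H–B–J = 10.

10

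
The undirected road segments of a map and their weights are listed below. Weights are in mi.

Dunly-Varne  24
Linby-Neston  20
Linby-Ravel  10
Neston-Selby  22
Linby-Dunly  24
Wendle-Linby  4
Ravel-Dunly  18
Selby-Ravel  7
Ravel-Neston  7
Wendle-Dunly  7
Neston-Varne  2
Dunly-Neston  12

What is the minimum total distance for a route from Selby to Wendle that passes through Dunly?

32 mi

Shortest Selby→Dunly: Selby–Ravel–Dunly = 25
Shortest Dunly→Wendle: Dunly–Wendle = 7
Total via Dunly: 25 + 7 = 32 mi.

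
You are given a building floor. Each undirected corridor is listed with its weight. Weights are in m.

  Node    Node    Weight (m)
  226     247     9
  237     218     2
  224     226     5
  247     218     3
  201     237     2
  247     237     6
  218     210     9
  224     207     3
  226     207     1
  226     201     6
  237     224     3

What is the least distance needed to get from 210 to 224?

14 m

Running Dijkstra from 210:
210: 0
218: 9  (via 210)
237: 11  (via 218)
247: 12  (via 218)
201: 13  (via 237)
224: 14  (via 237)
Shortest route: 210 → 218 → 237 → 224 = 14 m.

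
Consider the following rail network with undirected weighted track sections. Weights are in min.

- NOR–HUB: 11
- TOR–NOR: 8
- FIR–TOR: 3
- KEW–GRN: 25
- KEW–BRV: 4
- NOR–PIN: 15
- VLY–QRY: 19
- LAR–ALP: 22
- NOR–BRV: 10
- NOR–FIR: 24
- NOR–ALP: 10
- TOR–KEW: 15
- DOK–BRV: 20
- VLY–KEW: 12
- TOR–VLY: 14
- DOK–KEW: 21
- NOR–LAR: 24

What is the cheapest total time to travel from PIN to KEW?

Enumerating some paths:
PIN - NOR - BRV - KEW: 15+10+4 = 29
PIN - NOR - TOR - VLY - KEW: 15+8+14+12 = 49
PIN - NOR - TOR - KEW: 15+8+15 = 38
Cheapest is PIN - NOR - BRV - KEW at 29 min.

29 min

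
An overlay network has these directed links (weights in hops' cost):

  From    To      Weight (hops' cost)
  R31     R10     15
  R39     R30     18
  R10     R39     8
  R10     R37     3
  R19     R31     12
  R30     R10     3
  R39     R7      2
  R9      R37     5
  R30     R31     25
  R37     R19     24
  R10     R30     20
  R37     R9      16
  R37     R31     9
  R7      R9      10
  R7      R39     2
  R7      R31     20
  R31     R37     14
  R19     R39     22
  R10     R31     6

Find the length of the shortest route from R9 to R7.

39 hops' cost

Candidate routes:
R9 → R37 → R19 → R39 → R7: 5+24+22+2 = 53
R9 → R37 → R31 → R10 → R39 → R7: 5+9+15+8+2 = 39
Cheapest is R9 → R37 → R31 → R10 → R39 → R7 at 39 hops' cost.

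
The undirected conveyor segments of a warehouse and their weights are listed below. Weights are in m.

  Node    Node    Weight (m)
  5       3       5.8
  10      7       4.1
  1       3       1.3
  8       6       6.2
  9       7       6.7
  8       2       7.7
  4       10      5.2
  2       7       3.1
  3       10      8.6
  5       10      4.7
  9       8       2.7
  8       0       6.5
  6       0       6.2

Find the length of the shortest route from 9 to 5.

15.5 m

Shortest distances from 9:
9: 0
8: 2.7  (via 9)
7: 6.7  (via 9)
6: 8.9  (via 8)
0: 9.2  (via 8)
2: 9.8  (via 7)
10: 10.8  (via 7)
5: 15.5  (via 10)
Shortest route: 9–7–10–5 = 15.5 m.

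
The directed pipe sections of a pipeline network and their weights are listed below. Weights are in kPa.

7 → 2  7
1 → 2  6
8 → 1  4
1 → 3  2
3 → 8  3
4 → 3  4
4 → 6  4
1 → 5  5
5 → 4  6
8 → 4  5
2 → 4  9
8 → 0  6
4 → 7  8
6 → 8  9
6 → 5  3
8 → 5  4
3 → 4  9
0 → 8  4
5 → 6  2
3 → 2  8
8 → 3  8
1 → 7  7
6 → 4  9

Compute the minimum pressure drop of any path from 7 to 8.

Running Dijkstra from 7:
7: 0
2: 7  (via 7)
4: 16  (via 2)
3: 20  (via 4)
6: 20  (via 4)
5: 23  (via 6)
8: 23  (via 3)
Shortest route: 7–2–4–3–8 = 23 kPa.

23 kPa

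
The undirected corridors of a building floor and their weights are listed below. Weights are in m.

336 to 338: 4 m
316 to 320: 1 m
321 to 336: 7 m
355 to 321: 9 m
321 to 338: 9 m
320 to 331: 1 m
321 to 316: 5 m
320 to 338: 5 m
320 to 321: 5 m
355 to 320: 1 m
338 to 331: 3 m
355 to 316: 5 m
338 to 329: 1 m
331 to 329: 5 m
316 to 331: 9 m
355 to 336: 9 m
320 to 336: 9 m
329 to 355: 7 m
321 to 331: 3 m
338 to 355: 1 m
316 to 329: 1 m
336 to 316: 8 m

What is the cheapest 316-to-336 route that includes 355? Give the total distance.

7 m

Best 316 to 355: 316–320–355 costing 2
Best 355 to 336: 355–338–336 costing 5
Total via 355: 2 + 5 = 7 m.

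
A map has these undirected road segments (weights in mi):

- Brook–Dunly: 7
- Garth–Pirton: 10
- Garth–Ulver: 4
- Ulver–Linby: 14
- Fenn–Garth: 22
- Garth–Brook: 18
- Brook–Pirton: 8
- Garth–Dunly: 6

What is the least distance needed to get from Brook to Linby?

Shortest distances from Brook:
Brook: 0
Dunly: 7  (via Brook)
Pirton: 8  (via Brook)
Garth: 13  (via Dunly)
Ulver: 17  (via Garth)
Linby: 31  (via Ulver)
Shortest route: Brook → Dunly → Garth → Ulver → Linby = 31 mi.

31 mi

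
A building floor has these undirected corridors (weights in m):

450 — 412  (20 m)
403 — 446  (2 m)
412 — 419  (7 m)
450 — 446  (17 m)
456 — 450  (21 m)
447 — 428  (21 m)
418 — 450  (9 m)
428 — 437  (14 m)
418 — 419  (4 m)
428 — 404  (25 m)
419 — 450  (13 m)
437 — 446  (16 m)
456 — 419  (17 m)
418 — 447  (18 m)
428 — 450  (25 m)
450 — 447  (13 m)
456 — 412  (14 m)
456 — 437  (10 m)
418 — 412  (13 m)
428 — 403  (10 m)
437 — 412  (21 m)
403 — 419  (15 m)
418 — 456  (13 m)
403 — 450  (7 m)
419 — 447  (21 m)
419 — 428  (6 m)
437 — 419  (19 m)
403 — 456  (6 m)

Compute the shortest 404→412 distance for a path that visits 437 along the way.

60 m

Best 404 to 437: 404 → 428 → 437 costing 39
Shortest 437→412: 437 → 412 = 21
Total via 437: 39 + 21 = 60 m.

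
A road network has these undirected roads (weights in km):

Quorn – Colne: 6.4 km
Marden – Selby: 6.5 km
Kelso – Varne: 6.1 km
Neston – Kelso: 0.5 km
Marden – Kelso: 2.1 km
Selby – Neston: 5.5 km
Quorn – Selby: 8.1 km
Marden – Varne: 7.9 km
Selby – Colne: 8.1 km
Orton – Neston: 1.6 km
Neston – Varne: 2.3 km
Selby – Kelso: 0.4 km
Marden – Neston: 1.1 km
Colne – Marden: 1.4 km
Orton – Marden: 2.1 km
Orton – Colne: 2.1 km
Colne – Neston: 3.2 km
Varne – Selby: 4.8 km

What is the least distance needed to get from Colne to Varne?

4.8 km

Enumerating some paths:
Colne - Marden - Neston - Varne: 1.4+1.1+2.3 = 4.8
Colne - Neston - Varne: 3.2+2.3 = 5.5
The minimum is 4.8 km via Colne - Marden - Neston - Varne.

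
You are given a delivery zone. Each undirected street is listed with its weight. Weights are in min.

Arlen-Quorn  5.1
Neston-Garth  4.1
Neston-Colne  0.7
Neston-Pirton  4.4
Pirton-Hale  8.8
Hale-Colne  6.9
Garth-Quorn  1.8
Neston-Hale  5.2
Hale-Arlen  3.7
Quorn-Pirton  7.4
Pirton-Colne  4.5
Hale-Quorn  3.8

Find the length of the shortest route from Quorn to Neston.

Settle nodes by increasing distance from Quorn:
Quorn: 0
Garth: 1.8  (via Quorn)
Hale: 3.8  (via Quorn)
Arlen: 5.1  (via Quorn)
Neston: 5.9  (via Garth)
Shortest route: Quorn–Garth–Neston = 5.9 min.

5.9 min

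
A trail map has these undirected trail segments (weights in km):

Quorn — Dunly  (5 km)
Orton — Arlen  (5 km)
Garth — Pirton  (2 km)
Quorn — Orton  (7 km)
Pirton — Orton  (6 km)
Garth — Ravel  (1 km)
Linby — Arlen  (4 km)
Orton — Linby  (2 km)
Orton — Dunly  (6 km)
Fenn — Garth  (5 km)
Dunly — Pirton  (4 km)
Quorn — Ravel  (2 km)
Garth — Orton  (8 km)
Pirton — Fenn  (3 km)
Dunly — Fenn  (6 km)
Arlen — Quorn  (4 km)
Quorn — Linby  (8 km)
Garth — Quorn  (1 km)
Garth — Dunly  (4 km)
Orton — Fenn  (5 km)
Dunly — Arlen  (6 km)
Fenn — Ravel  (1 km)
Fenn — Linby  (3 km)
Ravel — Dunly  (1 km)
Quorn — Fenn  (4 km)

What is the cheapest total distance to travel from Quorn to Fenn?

Settle nodes by increasing distance from Quorn:
Quorn: 0
Garth: 1  (via Quorn)
Ravel: 2  (via Quorn)
Pirton: 3  (via Garth)
Fenn: 3  (via Ravel)
Shortest route: Quorn → Ravel → Fenn = 3 km.

3 km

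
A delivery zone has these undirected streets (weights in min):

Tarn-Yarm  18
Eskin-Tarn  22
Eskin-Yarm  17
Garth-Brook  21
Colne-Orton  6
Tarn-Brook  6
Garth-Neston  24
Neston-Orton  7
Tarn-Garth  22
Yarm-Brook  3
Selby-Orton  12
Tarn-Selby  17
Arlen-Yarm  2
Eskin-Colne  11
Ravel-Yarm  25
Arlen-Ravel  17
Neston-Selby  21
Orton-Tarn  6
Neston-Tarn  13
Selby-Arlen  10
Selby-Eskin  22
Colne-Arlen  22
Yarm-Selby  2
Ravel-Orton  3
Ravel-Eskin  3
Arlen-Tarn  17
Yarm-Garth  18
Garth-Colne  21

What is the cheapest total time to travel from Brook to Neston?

19 min

Enumerating some paths:
Brook → Yarm → Selby → Orton → Neston: 3+2+12+7 = 24
Brook → Tarn → Neston: 6+13 = 19
Brook → Yarm → Selby → Neston: 3+2+21 = 26
The minimum is 19 min via Brook → Tarn → Neston.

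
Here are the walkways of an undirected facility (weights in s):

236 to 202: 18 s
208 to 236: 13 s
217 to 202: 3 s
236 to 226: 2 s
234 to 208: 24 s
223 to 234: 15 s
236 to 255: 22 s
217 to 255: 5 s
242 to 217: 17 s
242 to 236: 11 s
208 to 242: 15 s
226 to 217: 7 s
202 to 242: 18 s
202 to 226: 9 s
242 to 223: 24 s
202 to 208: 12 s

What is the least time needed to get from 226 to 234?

39 s

Compare a few routes:
226 - 236 - 208 - 234: 2+13+24 = 39
226 - 217 - 202 - 208 - 234: 7+3+12+24 = 46
226 - 202 - 208 - 234: 9+12+24 = 45
The minimum is 39 s via 226 - 236 - 208 - 234.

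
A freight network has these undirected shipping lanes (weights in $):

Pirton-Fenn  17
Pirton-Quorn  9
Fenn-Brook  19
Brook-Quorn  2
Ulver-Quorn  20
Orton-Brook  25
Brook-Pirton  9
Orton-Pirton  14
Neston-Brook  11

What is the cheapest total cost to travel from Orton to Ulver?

$43

Candidate routes:
Orton–Brook–Quorn–Ulver: 25+2+20 = 47
Orton–Pirton–Quorn–Ulver: 14+9+20 = 43
Orton–Brook–Pirton–Quorn–Ulver: 25+9+9+20 = 63
Orton–Pirton–Brook–Quorn–Ulver: 14+9+2+20 = 45
Cheapest is Orton–Pirton–Quorn–Ulver at $43.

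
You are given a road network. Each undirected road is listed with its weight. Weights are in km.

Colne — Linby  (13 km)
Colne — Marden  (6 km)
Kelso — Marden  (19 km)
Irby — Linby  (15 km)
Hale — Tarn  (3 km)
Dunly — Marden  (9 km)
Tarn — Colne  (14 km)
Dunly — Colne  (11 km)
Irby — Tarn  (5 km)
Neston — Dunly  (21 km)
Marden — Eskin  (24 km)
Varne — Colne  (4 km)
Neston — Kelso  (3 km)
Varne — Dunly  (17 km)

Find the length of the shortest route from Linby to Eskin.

Compare a few routes:
Linby → Colne → Marden → Eskin: 13+6+24 = 43
Linby → Colne → Varne → Dunly → Marden → Eskin: 13+4+17+9+24 = 67
Linby → Irby → Tarn → Colne → Marden → Eskin: 15+5+14+6+24 = 64
Linby → Colne → Dunly → Marden → Eskin: 13+11+9+24 = 57
Cheapest is Linby → Colne → Marden → Eskin at 43 km.

43 km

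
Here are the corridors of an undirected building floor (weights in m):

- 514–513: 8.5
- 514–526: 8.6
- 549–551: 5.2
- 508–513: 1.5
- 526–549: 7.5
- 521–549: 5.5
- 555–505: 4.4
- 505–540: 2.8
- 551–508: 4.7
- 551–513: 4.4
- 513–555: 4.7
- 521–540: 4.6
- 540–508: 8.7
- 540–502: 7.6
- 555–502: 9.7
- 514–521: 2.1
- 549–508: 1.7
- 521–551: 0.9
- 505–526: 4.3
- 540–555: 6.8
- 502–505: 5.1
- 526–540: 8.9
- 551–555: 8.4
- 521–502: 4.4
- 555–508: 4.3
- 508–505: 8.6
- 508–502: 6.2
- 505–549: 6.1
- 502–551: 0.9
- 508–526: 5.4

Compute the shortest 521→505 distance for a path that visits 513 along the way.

Best 521 to 513: 521–551–513 costing 5.3
Best 513 to 505: 513–555–505 costing 9.1
Total via 513: 5.3 + 9.1 = 14.4 m.

14.4 m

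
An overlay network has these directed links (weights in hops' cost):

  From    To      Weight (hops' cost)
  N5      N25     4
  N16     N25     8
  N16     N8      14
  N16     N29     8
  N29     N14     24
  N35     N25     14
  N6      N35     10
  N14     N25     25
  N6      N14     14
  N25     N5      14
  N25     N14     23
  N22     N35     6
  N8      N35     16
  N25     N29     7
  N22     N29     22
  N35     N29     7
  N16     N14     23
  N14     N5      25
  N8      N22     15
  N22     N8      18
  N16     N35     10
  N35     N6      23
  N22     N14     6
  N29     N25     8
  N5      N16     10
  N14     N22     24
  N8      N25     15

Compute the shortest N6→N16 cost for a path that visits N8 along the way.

95 hops' cost

Best N6 to N8: N6 → N14 → N22 → N8 costing 56
Shortest N8→N16: N8 → N25 → N5 → N16 = 39
Total via N8: 56 + 39 = 95 hops' cost.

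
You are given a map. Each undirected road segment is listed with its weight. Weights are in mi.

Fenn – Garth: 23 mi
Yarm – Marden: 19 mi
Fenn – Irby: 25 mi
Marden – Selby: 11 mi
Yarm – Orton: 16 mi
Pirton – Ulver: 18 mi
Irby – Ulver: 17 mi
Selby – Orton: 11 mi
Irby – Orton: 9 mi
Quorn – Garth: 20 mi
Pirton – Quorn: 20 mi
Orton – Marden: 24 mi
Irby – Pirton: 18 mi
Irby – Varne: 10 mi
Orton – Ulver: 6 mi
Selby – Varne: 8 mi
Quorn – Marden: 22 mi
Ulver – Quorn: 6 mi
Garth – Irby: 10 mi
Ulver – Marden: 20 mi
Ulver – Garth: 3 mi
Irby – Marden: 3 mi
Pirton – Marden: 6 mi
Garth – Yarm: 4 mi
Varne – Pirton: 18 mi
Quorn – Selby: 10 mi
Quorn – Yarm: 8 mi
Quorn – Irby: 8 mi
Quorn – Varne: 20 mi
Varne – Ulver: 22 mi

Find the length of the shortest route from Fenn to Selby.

39 mi

Shortest distances from Fenn:
Fenn: 0
Garth: 23  (via Fenn)
Irby: 25  (via Fenn)
Ulver: 26  (via Garth)
Yarm: 27  (via Garth)
Marden: 28  (via Irby)
Quorn: 32  (via Ulver)
Orton: 32  (via Ulver)
Pirton: 34  (via Marden)
Varne: 35  (via Irby)
Selby: 39  (via Marden)
Shortest route: Fenn–Irby–Marden–Selby = 39 mi.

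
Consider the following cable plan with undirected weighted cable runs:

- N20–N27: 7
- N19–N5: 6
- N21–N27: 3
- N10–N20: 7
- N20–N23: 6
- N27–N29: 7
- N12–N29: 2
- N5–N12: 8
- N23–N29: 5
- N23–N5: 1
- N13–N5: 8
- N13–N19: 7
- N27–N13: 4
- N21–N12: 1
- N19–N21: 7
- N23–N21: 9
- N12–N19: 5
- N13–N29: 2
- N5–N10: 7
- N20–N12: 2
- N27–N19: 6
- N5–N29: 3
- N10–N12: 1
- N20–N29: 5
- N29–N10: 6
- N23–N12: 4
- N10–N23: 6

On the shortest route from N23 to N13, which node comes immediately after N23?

Enumerating some paths:
N23–N29–N13: 5+2 = 7
N23–N5–N29–N13: 1+3+2 = 6
Cheapest is N23–N5–N29–N13 at 6.
So from N23 the first move is to N5.

N5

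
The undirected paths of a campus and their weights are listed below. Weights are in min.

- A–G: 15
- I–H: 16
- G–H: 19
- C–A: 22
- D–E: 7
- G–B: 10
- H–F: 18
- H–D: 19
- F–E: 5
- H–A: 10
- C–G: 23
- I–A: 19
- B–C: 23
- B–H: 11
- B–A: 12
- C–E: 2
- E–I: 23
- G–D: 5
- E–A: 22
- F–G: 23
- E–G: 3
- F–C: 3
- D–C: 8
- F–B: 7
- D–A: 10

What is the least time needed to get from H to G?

Compare a few routes:
H → D → G: 19+5 = 24
H → G: 19 = 19
H → B → G: 11+10 = 21
H → A → D → G: 10+10+5 = 25
The minimum is 19 min via H → G.

19 min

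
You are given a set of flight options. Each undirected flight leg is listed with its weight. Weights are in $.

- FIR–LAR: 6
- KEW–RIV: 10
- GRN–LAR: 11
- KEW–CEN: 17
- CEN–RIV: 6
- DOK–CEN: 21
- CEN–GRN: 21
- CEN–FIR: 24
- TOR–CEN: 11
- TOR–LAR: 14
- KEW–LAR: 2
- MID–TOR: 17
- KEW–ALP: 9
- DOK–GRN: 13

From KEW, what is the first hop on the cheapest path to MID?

LAR

Enumerating some paths:
KEW–LAR–FIR–CEN–TOR–MID: 2+6+24+11+17 = 60
KEW–RIV–CEN–TOR–MID: 10+6+11+17 = 44
KEW–CEN–TOR–MID: 17+11+17 = 45
KEW–LAR–TOR–MID: 2+14+17 = 33
The minimum is $33 via KEW–LAR–TOR–MID.
So from KEW the first move is to LAR.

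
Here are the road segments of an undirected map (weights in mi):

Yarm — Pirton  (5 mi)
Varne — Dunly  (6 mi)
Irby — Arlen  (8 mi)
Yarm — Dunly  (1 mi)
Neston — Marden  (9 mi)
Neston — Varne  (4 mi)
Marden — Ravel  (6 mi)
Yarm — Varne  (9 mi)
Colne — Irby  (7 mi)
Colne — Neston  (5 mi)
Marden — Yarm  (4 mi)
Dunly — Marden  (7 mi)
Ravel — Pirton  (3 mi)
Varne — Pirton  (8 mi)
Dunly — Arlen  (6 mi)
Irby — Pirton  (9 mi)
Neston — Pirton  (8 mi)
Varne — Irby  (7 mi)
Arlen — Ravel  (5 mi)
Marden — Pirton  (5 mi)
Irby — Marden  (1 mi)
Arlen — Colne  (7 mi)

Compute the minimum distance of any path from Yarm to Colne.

Shortest distances from Yarm:
Yarm: 0
Dunly: 1  (via Yarm)
Marden: 4  (via Yarm)
Irby: 5  (via Marden)
Pirton: 5  (via Yarm)
Varne: 7  (via Dunly)
Arlen: 7  (via Dunly)
Ravel: 8  (via Pirton)
Neston: 11  (via Varne)
Colne: 12  (via Irby)
Shortest route: Yarm–Marden–Irby–Colne = 12 mi.

12 mi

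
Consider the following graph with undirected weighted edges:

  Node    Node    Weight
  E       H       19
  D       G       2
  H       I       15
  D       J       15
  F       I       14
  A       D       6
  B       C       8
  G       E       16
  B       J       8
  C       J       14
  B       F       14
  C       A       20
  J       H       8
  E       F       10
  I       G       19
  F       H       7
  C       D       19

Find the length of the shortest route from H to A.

29

Compare a few routes:
H–J–D–A: 8+15+6 = 29
H–J–C–A: 8+14+20 = 42
H–F–E–G–D–A: 7+10+16+2+6 = 41
H–I–G–D–A: 15+19+2+6 = 42
The minimum is 29 via H–J–D–A.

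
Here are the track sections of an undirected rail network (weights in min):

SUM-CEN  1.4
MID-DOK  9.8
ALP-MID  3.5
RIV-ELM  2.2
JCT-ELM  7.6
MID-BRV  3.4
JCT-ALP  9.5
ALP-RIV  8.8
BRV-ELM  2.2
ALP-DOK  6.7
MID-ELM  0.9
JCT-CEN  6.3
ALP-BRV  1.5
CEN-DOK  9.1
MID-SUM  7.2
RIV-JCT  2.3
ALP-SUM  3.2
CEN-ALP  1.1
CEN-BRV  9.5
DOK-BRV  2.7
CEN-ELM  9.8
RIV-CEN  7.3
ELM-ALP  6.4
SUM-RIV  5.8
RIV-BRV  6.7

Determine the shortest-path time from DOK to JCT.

9.4 min

Shortest distances from DOK:
DOK: 0
BRV: 2.7  (via DOK)
ALP: 4.2  (via BRV)
ELM: 4.9  (via BRV)
CEN: 5.3  (via ALP)
MID: 5.8  (via ELM)
SUM: 6.7  (via CEN)
RIV: 7.1  (via ELM)
JCT: 9.4  (via RIV)
Shortest route: DOK → BRV → ELM → RIV → JCT = 9.4 min.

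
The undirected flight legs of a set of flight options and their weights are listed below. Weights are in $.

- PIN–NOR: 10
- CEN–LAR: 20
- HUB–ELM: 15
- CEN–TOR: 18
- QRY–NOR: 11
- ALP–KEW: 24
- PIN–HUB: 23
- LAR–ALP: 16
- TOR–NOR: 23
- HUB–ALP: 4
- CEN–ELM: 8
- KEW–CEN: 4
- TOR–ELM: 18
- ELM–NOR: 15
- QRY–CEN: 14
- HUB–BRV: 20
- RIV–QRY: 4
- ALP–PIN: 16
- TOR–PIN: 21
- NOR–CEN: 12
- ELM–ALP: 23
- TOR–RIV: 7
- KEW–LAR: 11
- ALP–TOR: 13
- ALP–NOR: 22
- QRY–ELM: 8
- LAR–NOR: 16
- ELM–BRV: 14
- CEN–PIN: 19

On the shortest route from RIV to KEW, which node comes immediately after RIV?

QRY

Enumerating some paths:
RIV → QRY → NOR → CEN → KEW: 4+11+12+4 = 31
RIV → QRY → ELM → CEN → KEW: 4+8+8+4 = 24
RIV → QRY → CEN → KEW: 4+14+4 = 22
RIV → TOR → CEN → KEW: 7+18+4 = 29
The minimum is $22 via RIV → QRY → CEN → KEW.
So from RIV the first move is to QRY.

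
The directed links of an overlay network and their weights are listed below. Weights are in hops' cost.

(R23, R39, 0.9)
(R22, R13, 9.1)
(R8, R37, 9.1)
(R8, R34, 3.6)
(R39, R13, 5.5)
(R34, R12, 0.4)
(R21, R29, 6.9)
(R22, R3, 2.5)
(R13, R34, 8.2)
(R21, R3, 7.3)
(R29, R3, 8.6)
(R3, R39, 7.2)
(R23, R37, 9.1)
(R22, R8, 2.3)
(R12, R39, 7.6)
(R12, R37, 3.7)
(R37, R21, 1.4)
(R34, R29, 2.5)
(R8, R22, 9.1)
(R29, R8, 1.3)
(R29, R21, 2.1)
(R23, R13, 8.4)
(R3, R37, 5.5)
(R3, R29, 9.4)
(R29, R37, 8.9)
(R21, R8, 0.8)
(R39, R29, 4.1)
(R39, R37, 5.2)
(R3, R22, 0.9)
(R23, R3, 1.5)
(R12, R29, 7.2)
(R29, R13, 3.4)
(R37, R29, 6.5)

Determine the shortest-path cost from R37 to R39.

13.8 hops' cost

Running Dijkstra from R37:
R37: 0
R21: 1.4  (via R37)
R8: 2.2  (via R21)
R34: 5.8  (via R8)
R12: 6.2  (via R34)
R29: 6.5  (via R37)
R3: 8.7  (via R21)
R22: 9.6  (via R3)
R13: 9.9  (via R29)
R39: 13.8  (via R12)
Shortest route: R37–R21–R8–R34–R12–R39 = 13.8 hops' cost.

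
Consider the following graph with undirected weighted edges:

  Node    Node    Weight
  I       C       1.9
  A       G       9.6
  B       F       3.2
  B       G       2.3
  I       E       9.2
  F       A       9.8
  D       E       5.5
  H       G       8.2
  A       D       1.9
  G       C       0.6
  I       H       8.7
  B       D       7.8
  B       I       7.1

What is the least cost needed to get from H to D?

Enumerating some paths:
H–G–B–D: 8.2+2.3+7.8 = 18.3
H–I–C–G–A–D: 8.7+1.9+0.6+9.6+1.9 = 22.7
H–G–A–D: 8.2+9.6+1.9 = 19.7
H–I–C–G–B–D: 8.7+1.9+0.6+2.3+7.8 = 21.3
The minimum is 18.3 via H–G–B–D.

18.3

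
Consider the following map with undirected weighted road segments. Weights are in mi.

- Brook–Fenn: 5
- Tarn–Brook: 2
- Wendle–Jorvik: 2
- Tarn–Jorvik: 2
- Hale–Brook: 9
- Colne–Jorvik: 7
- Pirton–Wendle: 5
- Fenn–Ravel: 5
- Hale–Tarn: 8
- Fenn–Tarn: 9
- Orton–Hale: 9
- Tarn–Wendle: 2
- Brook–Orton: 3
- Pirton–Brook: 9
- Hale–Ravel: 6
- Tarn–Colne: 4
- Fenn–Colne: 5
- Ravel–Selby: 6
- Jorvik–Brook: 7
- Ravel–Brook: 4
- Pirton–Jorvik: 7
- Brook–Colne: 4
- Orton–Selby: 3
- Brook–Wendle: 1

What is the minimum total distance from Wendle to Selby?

7 mi

Candidate routes:
Wendle - Brook - Orton - Selby: 1+3+3 = 7
Wendle - Tarn - Brook - Orton - Selby: 2+2+3+3 = 10
The minimum is 7 mi via Wendle - Brook - Orton - Selby.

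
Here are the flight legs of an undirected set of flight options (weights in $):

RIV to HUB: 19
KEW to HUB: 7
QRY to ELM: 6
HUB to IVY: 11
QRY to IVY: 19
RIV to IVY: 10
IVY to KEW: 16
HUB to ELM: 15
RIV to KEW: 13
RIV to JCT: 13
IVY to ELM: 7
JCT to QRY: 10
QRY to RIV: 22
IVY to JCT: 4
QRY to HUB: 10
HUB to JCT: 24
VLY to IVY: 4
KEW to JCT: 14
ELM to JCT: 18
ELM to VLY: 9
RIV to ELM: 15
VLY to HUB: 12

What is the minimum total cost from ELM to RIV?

$15

Compare a few routes:
ELM - IVY - JCT - RIV: 7+4+13 = 24
ELM - VLY - IVY - RIV: 9+4+10 = 23
ELM - RIV: 15 = 15
ELM - IVY - RIV: 7+10 = 17
Cheapest is ELM - RIV at $15.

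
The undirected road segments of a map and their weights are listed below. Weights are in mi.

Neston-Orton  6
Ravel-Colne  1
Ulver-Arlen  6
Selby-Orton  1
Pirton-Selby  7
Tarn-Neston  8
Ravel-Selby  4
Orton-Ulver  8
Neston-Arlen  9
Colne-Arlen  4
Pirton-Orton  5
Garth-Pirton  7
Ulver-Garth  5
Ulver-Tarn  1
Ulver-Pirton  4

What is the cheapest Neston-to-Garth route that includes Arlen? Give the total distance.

20 mi

Best Neston to Arlen: Neston–Arlen costing 9
Best Arlen to Garth: Arlen–Ulver–Garth costing 11
Total via Arlen: 9 + 11 = 20 mi.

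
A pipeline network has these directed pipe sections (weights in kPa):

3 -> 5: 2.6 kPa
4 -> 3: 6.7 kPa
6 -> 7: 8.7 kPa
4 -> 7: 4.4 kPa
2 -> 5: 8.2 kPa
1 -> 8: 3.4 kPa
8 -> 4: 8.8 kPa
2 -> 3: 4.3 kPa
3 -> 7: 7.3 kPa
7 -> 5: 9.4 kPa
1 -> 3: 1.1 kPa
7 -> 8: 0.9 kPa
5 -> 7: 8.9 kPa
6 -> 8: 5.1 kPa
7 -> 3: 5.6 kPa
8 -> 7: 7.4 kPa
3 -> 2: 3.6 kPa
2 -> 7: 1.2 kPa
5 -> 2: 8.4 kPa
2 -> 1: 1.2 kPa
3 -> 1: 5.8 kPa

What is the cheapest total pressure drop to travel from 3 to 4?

Enumerating some paths:
3–7–8–4: 7.3+0.9+8.8 = 17
3–2–1–8–4: 3.6+1.2+3.4+8.8 = 17
3–2–7–8–4: 3.6+1.2+0.9+8.8 = 14.5
The minimum is 14.5 kPa via 3–2–7–8–4.

14.5 kPa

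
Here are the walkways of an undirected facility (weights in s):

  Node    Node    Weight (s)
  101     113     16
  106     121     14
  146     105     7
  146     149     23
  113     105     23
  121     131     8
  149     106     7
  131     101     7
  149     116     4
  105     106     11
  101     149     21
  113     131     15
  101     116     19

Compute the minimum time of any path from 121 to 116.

Candidate routes:
121–106–149–116: 14+7+4 = 25
121–131–101–116: 8+7+19 = 34
121–131–101–149–116: 8+7+21+4 = 40
Cheapest is 121–106–149–116 at 25 s.

25 s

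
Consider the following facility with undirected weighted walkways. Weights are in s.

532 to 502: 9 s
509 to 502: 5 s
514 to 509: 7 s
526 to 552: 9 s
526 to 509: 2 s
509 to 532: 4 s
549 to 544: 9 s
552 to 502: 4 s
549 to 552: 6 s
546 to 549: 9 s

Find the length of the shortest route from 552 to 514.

16 s

Compare a few routes:
552–526–509–514: 9+2+7 = 18
552–502–509–514: 4+5+7 = 16
Cheapest is 552–502–509–514 at 16 s.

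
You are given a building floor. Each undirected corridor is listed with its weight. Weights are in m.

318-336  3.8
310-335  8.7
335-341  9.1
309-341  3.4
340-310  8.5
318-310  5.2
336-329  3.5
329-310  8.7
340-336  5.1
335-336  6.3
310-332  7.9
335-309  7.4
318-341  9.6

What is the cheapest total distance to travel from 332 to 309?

24 m

Settle nodes by increasing distance from 332:
332: 0
310: 7.9  (via 332)
318: 13.1  (via 310)
340: 16.4  (via 310)
335: 16.6  (via 310)
329: 16.6  (via 310)
336: 16.9  (via 318)
341: 22.7  (via 318)
309: 24  (via 335)
Shortest route: 332 → 310 → 335 → 309 = 24 m.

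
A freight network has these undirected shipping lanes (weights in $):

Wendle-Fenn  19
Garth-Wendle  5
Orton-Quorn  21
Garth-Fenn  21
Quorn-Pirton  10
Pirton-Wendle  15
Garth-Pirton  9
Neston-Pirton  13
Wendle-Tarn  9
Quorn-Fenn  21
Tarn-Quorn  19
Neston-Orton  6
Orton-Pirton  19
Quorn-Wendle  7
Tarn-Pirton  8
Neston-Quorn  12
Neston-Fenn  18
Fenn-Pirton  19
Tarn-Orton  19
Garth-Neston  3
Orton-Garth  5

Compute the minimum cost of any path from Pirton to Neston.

$12

Compare a few routes:
Pirton–Neston: 13 = 13
Pirton–Garth–Neston: 9+3 = 12
Pirton–Garth–Orton–Neston: 9+5+6 = 20
Cheapest is Pirton–Garth–Neston at $12.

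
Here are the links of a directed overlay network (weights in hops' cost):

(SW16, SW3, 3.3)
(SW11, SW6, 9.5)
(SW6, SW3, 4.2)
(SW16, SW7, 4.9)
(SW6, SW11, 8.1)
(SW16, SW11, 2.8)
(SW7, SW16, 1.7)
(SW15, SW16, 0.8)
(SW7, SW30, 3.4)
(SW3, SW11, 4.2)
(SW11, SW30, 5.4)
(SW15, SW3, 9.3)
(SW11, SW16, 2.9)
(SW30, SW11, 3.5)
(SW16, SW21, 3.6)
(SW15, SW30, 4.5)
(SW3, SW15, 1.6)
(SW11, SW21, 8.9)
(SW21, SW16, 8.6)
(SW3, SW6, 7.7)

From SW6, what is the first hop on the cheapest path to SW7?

Candidate routes:
SW6 → SW3 → SW15 → SW16 → SW7: 4.2+1.6+0.8+4.9 = 11.5
SW6 → SW11 → SW16 → SW7: 8.1+2.9+4.9 = 15.9
Cheapest is SW6 → SW3 → SW15 → SW16 → SW7 at 11.5 hops' cost.
So from SW6 the first move is to SW3.

SW3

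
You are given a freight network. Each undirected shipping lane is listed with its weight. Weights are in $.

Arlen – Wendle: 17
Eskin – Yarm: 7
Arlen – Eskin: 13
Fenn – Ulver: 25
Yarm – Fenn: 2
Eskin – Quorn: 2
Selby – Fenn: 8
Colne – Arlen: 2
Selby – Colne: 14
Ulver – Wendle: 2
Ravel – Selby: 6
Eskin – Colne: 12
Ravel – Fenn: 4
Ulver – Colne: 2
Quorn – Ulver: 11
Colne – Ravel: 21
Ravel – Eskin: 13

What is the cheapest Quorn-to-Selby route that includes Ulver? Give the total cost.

Shortest Quorn→Ulver: Quorn → Ulver = 11
Best Ulver to Selby: Ulver → Colne → Selby costing 16
Total via Ulver: 11 + 16 = $27.

$27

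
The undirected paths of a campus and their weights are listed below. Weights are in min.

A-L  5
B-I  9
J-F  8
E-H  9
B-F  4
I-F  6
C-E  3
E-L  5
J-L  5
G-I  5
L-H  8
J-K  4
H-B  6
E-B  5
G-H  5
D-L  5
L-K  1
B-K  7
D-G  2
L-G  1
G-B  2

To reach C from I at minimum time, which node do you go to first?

Compare a few routes:
I - G - B - E - C: 5+2+5+3 = 15
I - G - L - E - C: 5+1+5+3 = 14
I - B - E - C: 9+5+3 = 17
I - F - B - E - C: 6+4+5+3 = 18
The minimum is 14 min via I - G - L - E - C.
So from I the first move is to G.

G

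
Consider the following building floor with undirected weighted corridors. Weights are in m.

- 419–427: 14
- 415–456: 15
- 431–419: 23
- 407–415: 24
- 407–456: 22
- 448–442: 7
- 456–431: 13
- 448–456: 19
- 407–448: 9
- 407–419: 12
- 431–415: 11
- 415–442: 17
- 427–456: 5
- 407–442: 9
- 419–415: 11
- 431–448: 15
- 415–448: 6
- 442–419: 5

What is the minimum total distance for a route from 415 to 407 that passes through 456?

37 m

Shortest 415→456: 415 → 456 = 15
Shortest 456→407: 456 → 407 = 22
Total via 456: 15 + 22 = 37 m.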